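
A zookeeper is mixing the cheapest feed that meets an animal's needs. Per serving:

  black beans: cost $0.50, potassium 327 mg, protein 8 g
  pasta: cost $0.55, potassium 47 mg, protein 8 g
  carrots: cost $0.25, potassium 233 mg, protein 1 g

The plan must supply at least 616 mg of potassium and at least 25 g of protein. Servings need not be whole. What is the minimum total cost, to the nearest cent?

$1.56

black beans only: max(616/327, 25/8) = 3.125 servings → $1.56.
pasta only: max(616/47, 25/8) = 13.11 servings → $7.21.
carrots only: max(616/233, 25/1) = 25 servings → $6.25.
black beans + pasta with both tight: 1.675 servings and 1.45 servings → $1.63.
black beans + carrots: the both-tight solution has a negative serving — not a feasible corner.
pasta + carrots with both tight: 2.867 servings and 2.065 servings → $2.09.
So the least-cost plan costs $1.56.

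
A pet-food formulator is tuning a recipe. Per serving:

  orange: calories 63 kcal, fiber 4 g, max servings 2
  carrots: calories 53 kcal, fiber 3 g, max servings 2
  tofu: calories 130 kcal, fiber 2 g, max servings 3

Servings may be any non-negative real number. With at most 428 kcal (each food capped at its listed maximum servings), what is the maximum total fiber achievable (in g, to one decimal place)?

17.0 g

Fiber per kcal: orange 0.06349, carrots 0.0566, tofu 0.01538.
Take 2 servings of orange: uses 126 kcal, +8.0 g fiber (running total 8.0 g).
Take 2 servings of carrots: uses 106 kcal, +6.0 g fiber (running total 14.0 g).
Take 1.508 servings of tofu: uses 196 kcal, +3.0 g fiber (running total 17.0 g).
Greedy by best ratio exhausts the calories allowance optimally: 17.0 g.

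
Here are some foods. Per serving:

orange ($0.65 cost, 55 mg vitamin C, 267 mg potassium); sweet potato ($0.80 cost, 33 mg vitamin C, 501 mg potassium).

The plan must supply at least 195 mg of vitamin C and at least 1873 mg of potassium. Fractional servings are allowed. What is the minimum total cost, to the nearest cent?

$3.42

Compare the cost at each extreme point of the feasible region.
orange only: max(195/55, 1873/267) = 7.015 servings → $4.56.
sweet potato only: max(195/33, 1873/501) = 5.909 servings → $4.73.
orange + sweet potato with both tight: 1.915 servings and 2.718 servings → $3.42.
The minimum over all feasible corners is $3.42.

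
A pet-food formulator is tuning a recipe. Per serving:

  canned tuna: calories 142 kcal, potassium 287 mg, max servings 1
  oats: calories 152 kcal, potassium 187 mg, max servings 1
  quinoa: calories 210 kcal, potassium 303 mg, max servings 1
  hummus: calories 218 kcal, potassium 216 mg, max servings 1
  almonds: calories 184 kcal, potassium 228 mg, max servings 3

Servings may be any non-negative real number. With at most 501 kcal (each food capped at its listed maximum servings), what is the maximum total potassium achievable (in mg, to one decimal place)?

Potassium per kcal: canned tuna 2.021, quinoa 1.443, almonds 1.239, oats 1.23, hummus 0.9908.
Take 1 serving of canned tuna: uses 142 kcal, +287.0 mg potassium (running total 287.0 mg).
Take 1 serving of quinoa: uses 210 kcal, +303.0 mg potassium (running total 590.0 mg).
Take 0.8098 servings of almonds: uses 149 kcal, +184.6 mg potassium (running total 774.6 mg).
Filling greedily by potassium-per-kcal is optimal for one linear limit, giving 774.6 mg.

774.6 mg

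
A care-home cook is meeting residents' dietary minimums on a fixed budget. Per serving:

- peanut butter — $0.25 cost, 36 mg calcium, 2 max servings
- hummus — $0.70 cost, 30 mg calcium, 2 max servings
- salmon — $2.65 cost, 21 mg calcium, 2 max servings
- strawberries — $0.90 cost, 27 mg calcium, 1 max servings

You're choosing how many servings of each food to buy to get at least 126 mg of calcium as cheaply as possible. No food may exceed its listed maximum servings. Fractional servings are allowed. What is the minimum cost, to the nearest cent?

Cost per mg of calcium: peanut butter $0.0069, hummus $0.0233, strawberries $0.0333, salmon $0.1262.
Take 2 servings of peanut butter: +72.0 mg calcium for $0.50 (total $0.50, still need 54.0 mg).
Take 1.8 servings of hummus: +54.0 mg calcium for $1.26 (total $1.76, still need 0.0 mg).
Filling from the cheapest source first is optimal under one linear minimum: $1.76.

$1.76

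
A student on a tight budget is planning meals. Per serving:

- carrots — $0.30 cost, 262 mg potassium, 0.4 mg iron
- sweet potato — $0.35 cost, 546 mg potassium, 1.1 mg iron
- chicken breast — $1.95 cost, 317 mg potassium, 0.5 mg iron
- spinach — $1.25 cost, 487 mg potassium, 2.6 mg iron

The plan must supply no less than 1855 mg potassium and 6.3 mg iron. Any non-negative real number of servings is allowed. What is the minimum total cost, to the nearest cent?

$2.00

An LP optimum is at a vertex; with two nutrient constraints at most two foods are used. Check each candidate.
carrots only: max(1855/262, 6.3/0.4) = 15.75 servings → $4.72.
sweet potato only: max(1855/546, 6.3/1.1) = 5.727 servings → $2.00.
chicken breast only: max(1855/317, 6.3/0.5) = 12.6 servings → $24.57.
spinach only: max(1855/487, 6.3/2.6) = 3.809 servings → $4.76.
carrots + sweet potato: the both-tight solution has a negative serving — not a feasible corner.
carrots + chicken breast: the both-tight solution has a negative serving — not a feasible corner.
carrots + spinach with both tight: 3.608 servings and 1.868 servings → $3.42.
sweet potato + chicken breast with both targets exact would need a negative amount; discard.
sweet potato + spinach with both tight: 1.985 servings and 1.583 servings → $2.67.
chicken breast + spinach with both tight: 3.022 servings and 1.842 servings → $8.20.
Cheapest feasible corner: $2.00.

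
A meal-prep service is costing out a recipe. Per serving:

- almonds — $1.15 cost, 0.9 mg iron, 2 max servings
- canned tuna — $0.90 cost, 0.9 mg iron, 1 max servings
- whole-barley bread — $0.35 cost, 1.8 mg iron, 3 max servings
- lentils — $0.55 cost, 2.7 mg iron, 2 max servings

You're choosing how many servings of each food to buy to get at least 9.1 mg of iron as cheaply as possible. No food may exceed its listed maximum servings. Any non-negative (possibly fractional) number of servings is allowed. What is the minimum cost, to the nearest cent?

Cost per mg of iron: whole-barley bread $0.1944, lentils $0.2037, canned tuna $1.0000, almonds $1.2778.
Take 3 servings of whole-barley bread: +5.4 mg iron for $1.05 (total $1.05, still need 3.7 mg).
Take 1.37 servings of lentils: +3.7 mg iron for $0.75 (total $1.80, still need 0.0 mg).
Greedy by cheapest-per-mg is optimal for a single linear constraint, so the minimum cost is $1.80.

$1.80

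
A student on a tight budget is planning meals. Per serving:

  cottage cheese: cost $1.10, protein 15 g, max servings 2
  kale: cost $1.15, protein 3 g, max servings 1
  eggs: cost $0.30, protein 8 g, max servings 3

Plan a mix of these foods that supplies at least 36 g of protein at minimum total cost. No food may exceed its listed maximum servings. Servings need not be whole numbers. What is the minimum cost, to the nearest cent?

Cost per g of protein: eggs $0.0375, cottage cheese $0.0733, kale $0.3833.
Take 3 servings of eggs: +24.0 g protein for $0.90 (total $0.90, still need 12.0 g).
Take 0.8 servings of cottage cheese: +12.0 g protein for $0.88 (total $1.78, still need 0.0 g).
Greedy by cheapest-per-g is optimal for a single linear constraint, so the minimum cost is $1.78.

$1.78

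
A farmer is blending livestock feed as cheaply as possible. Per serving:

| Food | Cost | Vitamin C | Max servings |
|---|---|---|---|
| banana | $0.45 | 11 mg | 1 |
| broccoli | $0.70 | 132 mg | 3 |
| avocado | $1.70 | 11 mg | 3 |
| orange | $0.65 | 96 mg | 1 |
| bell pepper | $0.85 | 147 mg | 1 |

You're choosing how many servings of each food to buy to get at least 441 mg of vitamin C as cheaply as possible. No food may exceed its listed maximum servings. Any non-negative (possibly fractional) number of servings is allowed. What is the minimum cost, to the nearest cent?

Cost per mg of vitamin C: broccoli $0.0053, bell pepper $0.0058, orange $0.0068, banana $0.0409, avocado $0.1545.
Take 3 servings of broccoli: +396.0 mg vitamin C for $2.10 (total $2.10, still need 45.0 mg).
Take 0.3061 servings of bell pepper: +45.0 mg vitamin C for $0.26 (total $2.36, still need 0.0 mg).
Greedy by cheapest-per-mg is optimal for a single linear constraint, so the minimum cost is $2.36.

$2.36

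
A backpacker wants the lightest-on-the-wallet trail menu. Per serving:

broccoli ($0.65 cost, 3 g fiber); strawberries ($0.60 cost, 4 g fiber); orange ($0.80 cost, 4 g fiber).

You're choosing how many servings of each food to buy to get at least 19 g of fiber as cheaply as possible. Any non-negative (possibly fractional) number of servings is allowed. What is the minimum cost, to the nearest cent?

Cost per g of fiber: strawberries $0.1500, orange $0.2000, broccoli $0.2167.
With no serving limits, use only strawberries: 19 g / 4 g = 4.75 servings × $0.60 = $2.85.

$2.85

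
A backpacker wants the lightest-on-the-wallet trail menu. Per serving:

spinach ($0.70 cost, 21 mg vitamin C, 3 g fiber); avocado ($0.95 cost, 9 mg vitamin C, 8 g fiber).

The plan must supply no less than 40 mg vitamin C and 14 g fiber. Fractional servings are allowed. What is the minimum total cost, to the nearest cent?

$2.14

spinach only: max(40/21, 14/3) = 4.667 servings → $3.27.
avocado only: max(40/9, 14/8) = 4.444 servings → $4.22.
spinach + avocado with both tight: 1.376 servings and 1.234 servings → $2.14.
Cheapest feasible corner: $2.14.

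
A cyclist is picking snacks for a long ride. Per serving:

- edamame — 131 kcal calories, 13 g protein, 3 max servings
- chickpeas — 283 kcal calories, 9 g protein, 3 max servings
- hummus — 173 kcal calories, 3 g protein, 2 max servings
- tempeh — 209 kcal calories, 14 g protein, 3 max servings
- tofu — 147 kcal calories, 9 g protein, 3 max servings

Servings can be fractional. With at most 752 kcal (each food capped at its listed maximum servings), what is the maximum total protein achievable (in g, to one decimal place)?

63.0 g

Protein per kcal: edamame 0.09924, tempeh 0.06699, tofu 0.06122, chickpeas 0.0318, hummus 0.01734.
Take 3 servings of edamame: uses 393 kcal, +39.0 g protein (running total 39.0 g).
Take 1.718 servings of tempeh: uses 359 kcal, +24.0 g protein (running total 63.0 g).
Greedy by best ratio exhausts the calories allowance optimally: 63.0 g.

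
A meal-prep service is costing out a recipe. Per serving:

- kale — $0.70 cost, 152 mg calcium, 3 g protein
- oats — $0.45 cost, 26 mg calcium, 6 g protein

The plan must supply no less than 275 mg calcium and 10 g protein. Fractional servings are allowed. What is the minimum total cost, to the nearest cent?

With two linear requirements the optimum uses one or two foods; enumerate the corners.
kale only: max(275/152, 10/3) = 3.333 servings → $2.33.
oats only: max(275/26, 10/6) = 10.58 servings → $4.76.
kale + oats with both tight: 1.667 servings and 0.8333 servings → $1.54.
The minimum over all feasible corners is $1.54.

$1.54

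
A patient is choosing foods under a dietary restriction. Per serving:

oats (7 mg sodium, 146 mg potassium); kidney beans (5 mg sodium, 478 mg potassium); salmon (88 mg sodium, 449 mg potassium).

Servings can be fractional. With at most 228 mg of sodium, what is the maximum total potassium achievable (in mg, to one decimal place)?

21796.8 mg

Potassium per mg sodium: kidney beans 95.6, oats 20.86, salmon 5.102.
With no serving limits, spend the whole sodium allowance on kidney beans: 228 mg / 5 mg × 478 mg = 21796.8 mg.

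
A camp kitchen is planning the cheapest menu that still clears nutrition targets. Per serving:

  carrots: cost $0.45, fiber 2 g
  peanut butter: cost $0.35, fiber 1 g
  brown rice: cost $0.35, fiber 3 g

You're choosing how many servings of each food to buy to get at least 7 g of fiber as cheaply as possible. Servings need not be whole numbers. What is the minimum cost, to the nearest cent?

$0.82

Cost per g of fiber: brown rice $0.1167, carrots $0.2250, peanut butter $0.3500.
With no serving limits, use only brown rice: 7 g / 3 g = 2.333 servings × $0.35 = $0.82.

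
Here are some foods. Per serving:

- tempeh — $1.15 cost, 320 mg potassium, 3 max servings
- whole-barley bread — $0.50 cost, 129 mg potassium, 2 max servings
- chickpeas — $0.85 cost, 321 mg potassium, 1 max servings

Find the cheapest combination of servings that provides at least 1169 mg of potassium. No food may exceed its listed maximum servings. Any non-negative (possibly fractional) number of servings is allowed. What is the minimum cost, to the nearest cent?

$3.90

Cost per mg of potassium: chickpeas $0.0026, tempeh $0.0036, whole-barley bread $0.0039.
Take 1 serving of chickpeas: +321.0 mg potassium for $0.85 (total $0.85, still need 848.0 mg).
Take 2.65 servings of tempeh: +848.0 mg potassium for $3.05 (total $3.90, still need 0.0 mg).
Filling from the cheapest source first is optimal under one linear minimum: $3.90.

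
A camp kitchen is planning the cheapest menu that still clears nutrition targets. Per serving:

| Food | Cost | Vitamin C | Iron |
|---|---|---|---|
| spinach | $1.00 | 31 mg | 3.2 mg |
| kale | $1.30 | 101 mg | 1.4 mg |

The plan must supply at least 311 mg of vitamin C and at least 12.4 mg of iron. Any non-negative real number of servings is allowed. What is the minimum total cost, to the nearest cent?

Two binding constraints pin down two serving amounts, so the optimal mix uses at most two foods. The candidates are each food alone (scaled to the tighter of vitamin C/iron) and each pair with both constraints tight.
spinach only: max(311/31, 12.4/3.2) = 10.03 servings → $10.03.
kale only: max(311/101, 12.4/1.4) = 8.857 servings → $11.51.
spinach + kale with both tight: 2.92 servings and 2.183 servings → $5.76.
The minimum over all feasible corners is $5.76.

$5.76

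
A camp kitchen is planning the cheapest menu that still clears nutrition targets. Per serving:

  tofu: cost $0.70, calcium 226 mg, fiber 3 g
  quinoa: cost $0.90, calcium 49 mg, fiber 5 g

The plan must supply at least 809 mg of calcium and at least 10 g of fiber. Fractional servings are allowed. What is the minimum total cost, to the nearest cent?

$2.51

tofu only: max(809/226, 10/3) = 3.58 servings → $2.51.
quinoa only: max(809/49, 10/5) = 16.51 servings → $14.86.
tofu + quinoa: the both-tight solution has a negative serving — not a feasible corner.
The minimum over all feasible corners is $2.51.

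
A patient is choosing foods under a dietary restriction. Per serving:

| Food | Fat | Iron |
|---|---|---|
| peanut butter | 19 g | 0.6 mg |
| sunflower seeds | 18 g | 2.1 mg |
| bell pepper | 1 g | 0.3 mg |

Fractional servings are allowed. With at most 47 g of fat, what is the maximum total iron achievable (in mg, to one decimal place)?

Iron per g fat: bell pepper 0.3, sunflower seeds 0.1167, peanut butter 0.03158.
With no serving limits, spend the whole fat allowance on bell pepper: 47 g / 1 g × 0.3 mg = 14.1 mg.

14.1 mg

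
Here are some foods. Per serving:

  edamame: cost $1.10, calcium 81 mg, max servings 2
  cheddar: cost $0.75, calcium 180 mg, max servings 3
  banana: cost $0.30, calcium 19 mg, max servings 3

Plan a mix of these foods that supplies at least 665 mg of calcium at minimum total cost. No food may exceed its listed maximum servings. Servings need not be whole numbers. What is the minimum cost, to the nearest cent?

$3.95

Cost per mg of calcium: cheddar $0.0042, edamame $0.0136, banana $0.0158.
Take 3 servings of cheddar: +540.0 mg calcium for $2.25 (total $2.25, still need 125.0 mg).
Take 1.543 servings of edamame: +125.0 mg calcium for $1.70 (total $3.95, still need 0.0 mg).
Greedy by cheapest-per-mg is optimal for a single linear constraint, so the minimum cost is $3.95.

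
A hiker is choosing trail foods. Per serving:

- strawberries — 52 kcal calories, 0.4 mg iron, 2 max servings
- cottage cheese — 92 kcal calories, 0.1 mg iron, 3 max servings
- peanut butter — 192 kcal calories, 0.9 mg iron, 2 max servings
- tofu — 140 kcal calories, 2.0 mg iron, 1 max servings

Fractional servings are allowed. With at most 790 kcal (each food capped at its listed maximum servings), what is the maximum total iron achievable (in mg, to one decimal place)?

4.8 mg

Iron per kcal: tofu 0.01429, strawberries 0.007692, peanut butter 0.004687, cottage cheese 0.001087.
Take 1 serving of tofu: uses 140 kcal, +2.0 mg iron (running total 2.0 mg).
Take 2 servings of strawberries: uses 104 kcal, +0.8 mg iron (running total 2.8 mg).
Take 2 servings of peanut butter: uses 384 kcal, +1.8 mg iron (running total 4.6 mg).
Take 1.761 servings of cottage cheese: uses 162 kcal, +0.2 mg iron (running total 4.8 mg).
Greedy by best ratio exhausts the calories allowance optimally: 4.8 mg.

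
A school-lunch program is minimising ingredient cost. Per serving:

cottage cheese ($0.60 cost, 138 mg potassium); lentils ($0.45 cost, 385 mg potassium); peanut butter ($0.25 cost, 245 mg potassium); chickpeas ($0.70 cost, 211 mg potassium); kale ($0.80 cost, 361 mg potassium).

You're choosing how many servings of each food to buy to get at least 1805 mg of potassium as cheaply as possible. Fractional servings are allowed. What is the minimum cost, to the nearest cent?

Cost per mg of potassium: peanut butter $0.0010, lentils $0.0012, kale $0.0022, chickpeas $0.0033, cottage cheese $0.0043.
With no serving limits, use only peanut butter: 1805 mg / 245 mg = 7.367 servings × $0.25 = $1.84.

$1.84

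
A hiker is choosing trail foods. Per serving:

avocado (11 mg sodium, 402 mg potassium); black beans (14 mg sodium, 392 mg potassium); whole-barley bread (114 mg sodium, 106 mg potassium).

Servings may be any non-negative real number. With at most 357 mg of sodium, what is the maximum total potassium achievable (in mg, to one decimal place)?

13046.7 mg

Potassium per mg sodium: avocado 36.55, black beans 28, whole-barley bread 0.9298.
With no serving limits, spend the whole sodium allowance on avocado: 357 mg / 11 mg × 402 mg = 13046.7 mg.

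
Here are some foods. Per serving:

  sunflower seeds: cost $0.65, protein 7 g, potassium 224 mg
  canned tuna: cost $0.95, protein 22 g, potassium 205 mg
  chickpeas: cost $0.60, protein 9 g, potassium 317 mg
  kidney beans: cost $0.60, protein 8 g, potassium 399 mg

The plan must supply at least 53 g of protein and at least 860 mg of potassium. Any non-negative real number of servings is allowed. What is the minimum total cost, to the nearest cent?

Two binding constraints pin down two serving amounts, so the optimal mix uses at most two foods. The candidates are each food alone (scaled to the tighter of protein/potassium) and each pair with both constraints tight.
sunflower seeds only: max(53/7, 860/224) = 7.571 servings → $4.92.
canned tuna only: max(53/22, 860/205) = 4.195 servings → $3.99.
chickpeas only: max(53/9, 860/317) = 5.889 servings → $3.53.
kidney beans only: max(53/8, 860/399) = 6.625 servings → $3.98.
sunflower seeds + canned tuna with both tight: 2.306 servings and 1.675 servings → $3.09.
sunflower seeds + chickpeas with both targets exact would need a negative amount; discard.
sunflower seeds + kidney beans with both targets exact would need a negative amount; discard.
canned tuna + chickpeas with both tight: 1.767 servings and 1.57 servings → $2.62.
canned tuna + kidney beans with both tight: 1.999 servings and 1.128 servings → $2.58.
chickpeas + kidney beans with both targets exact would need a negative amount; discard.
So the least-cost plan costs $2.58.

$2.58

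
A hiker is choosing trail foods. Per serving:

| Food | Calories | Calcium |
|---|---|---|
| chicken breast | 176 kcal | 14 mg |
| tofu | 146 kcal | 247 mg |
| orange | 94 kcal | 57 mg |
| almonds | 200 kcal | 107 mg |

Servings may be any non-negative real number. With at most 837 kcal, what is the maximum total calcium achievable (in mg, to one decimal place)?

Calcium per kcal: tofu 1.692, orange 0.6064, almonds 0.535, chicken breast 0.07955.
With no serving limits, spend the whole calories allowance on tofu: 837 kcal / 146 kcal × 247 mg = 1416.0 mg.

1416.0 mg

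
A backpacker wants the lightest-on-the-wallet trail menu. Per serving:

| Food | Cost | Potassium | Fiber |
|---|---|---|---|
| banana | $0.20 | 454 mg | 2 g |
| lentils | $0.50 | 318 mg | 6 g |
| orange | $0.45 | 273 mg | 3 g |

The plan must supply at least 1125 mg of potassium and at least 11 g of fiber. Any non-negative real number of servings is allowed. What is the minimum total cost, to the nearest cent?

banana only: max(1125/454, 11/2) = 5.5 servings → $1.10.
lentils only: max(1125/318, 11/6) = 3.538 servings → $1.77.
orange only: max(1125/273, 11/3) = 4.121 servings → $1.85.
banana + lentils with both tight: 1.557 servings and 1.314 servings → $0.97.
banana + orange with both tight: 0.4559 servings and 3.363 servings → $1.60.
lentils + orange: the both-tight solution has a negative serving — not a feasible corner.
Cheapest feasible corner: $0.97.

$0.97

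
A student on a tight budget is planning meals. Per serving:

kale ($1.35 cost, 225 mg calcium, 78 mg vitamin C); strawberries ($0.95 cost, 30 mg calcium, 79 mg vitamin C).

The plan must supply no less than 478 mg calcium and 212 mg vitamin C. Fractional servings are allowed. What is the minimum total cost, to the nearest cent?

Minimising a linear cost over {calcium ≥ 478, vitamin C ≥ 212, servings ≥ 0} — the optimum is at a vertex, using one or two foods.
kale only: max(478/225, 212/78) = 2.718 servings → $3.67.
strawberries only: max(478/30, 212/79) = 15.93 servings → $15.14.
kale + strawberries with both tight: 2.034 servings and 0.6748 servings → $3.39.
So the least-cost plan costs $3.39.

$3.39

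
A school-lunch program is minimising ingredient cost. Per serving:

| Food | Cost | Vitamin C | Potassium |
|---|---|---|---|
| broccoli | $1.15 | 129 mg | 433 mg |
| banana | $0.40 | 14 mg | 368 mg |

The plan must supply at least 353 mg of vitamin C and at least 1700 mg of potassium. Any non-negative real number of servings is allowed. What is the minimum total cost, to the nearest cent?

Check every corner: each single food scaled to meet both minima, and each pair solved so both constraints bind.
broccoli only: max(353/129, 1700/433) = 3.926 servings → $4.52.
banana only: max(353/14, 1700/368) = 25.21 servings → $10.09.
broccoli + banana with both tight: 2.562 servings and 1.605 servings → $3.59.
Cheapest feasible corner: $3.59.

$3.59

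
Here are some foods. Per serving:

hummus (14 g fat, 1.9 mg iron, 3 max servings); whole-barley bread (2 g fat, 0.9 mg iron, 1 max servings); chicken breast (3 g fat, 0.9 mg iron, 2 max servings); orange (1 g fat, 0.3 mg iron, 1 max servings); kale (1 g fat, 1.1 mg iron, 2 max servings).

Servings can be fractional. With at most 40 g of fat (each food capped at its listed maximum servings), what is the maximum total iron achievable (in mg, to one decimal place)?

9.1 mg

Iron per g fat: kale 1.1, whole-barley bread 0.45, chicken breast 0.3, orange 0.3, hummus 0.1357.
Take 2 servings of kale: uses 2 g fat, +2.2 mg iron (running total 2.2 mg).
Take 1 serving of whole-barley bread: uses 2 g fat, +0.9 mg iron (running total 3.1 mg).
Take 2 servings of chicken breast: uses 6 g fat, +1.8 mg iron (running total 4.9 mg).
Take 1 serving of orange: uses 1 g fat, +0.3 mg iron (running total 5.2 mg).
Take 2.071 servings of hummus: uses 29 g fat, +3.9 mg iron (running total 9.1 mg).
Filling greedily by iron-per-g fat is optimal for one linear limit, giving 9.1 mg.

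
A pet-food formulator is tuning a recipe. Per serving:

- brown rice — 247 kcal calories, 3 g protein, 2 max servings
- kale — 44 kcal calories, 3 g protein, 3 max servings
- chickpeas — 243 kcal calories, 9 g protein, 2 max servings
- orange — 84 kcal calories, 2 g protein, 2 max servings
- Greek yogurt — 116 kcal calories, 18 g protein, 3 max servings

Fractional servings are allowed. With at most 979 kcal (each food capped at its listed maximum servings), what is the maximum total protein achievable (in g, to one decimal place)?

Protein per kcal: Greek yogurt 0.1552, kale 0.06818, chickpeas 0.03704, orange 0.02381, brown rice 0.01215.
Take 3 servings of Greek yogurt: uses 348 kcal, +54.0 g protein (running total 54.0 g).
Take 3 servings of kale: uses 132 kcal, +9.0 g protein (running total 63.0 g).
Take 2 servings of chickpeas: uses 486 kcal, +18.0 g protein (running total 81.0 g).
Take 0.1548 servings of orange: uses 13 kcal, +0.3 g protein (running total 81.3 g).
Greedy by best ratio exhausts the calories allowance optimally: 81.3 g.

81.3 g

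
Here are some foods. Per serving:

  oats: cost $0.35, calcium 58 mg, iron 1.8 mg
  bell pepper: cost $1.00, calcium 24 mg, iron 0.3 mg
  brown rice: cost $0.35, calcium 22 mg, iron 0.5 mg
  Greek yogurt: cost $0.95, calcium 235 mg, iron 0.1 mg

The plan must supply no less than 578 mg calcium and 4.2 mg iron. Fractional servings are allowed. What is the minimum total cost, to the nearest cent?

$2.59

Two binding constraints pin down two serving amounts, so the optimal mix uses at most two foods. The candidates are each food alone (scaled to the tighter of calcium/iron) and each pair with both constraints tight.
oats only: max(578/58, 4.2/1.8) = 9.966 servings → $3.49.
bell pepper only: max(578/24, 4.2/0.3) = 24.08 servings → $24.08.
brown rice only: max(578/22, 4.2/0.5) = 26.27 servings → $9.20.
Greek yogurt only: max(578/235, 4.2/0.1) = 42 servings → $39.90.
oats + bell pepper with both targets exact would need a negative amount; discard.
oats + brown rice: the both-tight solution has a negative serving — not a feasible corner.
oats + Greek yogurt with both tight: 2.227 servings and 1.91 servings → $2.59.
bell pepper + brown rice with both targets exact would need a negative amount; discard.
bell pepper + Greek yogurt with both tight: 13.64 servings and 1.066 servings → $14.66.
brown rice + Greek yogurt with both tight: 8.059 servings and 1.705 servings → $4.44.
The minimum over all feasible corners is $2.59.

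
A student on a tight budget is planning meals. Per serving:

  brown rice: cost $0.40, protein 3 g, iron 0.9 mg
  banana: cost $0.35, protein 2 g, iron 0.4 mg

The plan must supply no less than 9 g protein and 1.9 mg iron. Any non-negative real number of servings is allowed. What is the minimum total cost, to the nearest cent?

$1.20

Compare the cost at each extreme point of the feasible region.
brown rice only: max(9/3, 1.9/0.9) = 3 servings → $1.20.
banana only: max(9/2, 1.9/0.4) = 4.75 servings → $1.66.
brown rice + banana with both tight: 0.3333 servings and 4 servings → $1.53.
Cheapest feasible corner: $1.20.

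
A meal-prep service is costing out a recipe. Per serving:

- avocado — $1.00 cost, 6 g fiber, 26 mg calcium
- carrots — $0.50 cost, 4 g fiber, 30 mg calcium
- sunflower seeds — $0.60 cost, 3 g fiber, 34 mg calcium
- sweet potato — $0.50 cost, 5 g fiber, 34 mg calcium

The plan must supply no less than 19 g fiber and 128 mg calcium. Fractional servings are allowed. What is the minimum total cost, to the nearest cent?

$1.90

avocado only: max(19/6, 128/26) = 4.923 servings → $4.92.
carrots only: max(19/4, 128/30) = 4.75 servings → $2.38.
sunflower seeds only: max(19/3, 128/34) = 6.333 servings → $3.80.
sweet potato only: max(19/5, 128/34) = 3.8 servings → $1.90.
avocado + carrots with both tight: 0.7632 servings and 3.605 servings → $2.57.
avocado + sunflower seeds with both tight: 2.079 servings and 2.175 servings → $3.38.
avocado + sweet potato with both tight: 0.08108 servings and 3.703 servings → $1.93.
carrots + sunflower seeds with both targets exact would need a negative amount; discard.
carrots + sweet potato: intersection lies outside the first quadrant.
sunflower seeds + sweet potato: intersection lies outside the first quadrant.
So the least-cost plan costs $1.90.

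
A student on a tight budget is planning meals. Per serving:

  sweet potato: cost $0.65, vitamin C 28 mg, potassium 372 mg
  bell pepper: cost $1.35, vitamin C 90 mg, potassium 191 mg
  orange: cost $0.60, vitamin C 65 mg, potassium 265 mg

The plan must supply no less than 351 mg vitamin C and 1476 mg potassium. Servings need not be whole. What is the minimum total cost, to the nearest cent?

Two binding constraints pin down two serving amounts, so the optimal mix uses at most two foods. The candidates are each food alone (scaled to the tighter of vitamin C/potassium) and each pair with both constraints tight.
sweet potato only: max(351/28, 1476/372) = 12.54 servings → $8.15.
bell pepper only: max(351/90, 1476/191) = 7.728 servings → $10.43.
orange only: max(351/65, 1476/265) = 5.57 servings → $3.34.
sweet potato + bell pepper with both tight: 2.339 servings and 3.172 servings → $5.80.
sweet potato + orange with both tight: 0.1745 servings and 5.325 servings → $3.31.
bell pepper + orange: intersection lies outside the first quadrant.
Cheapest feasible corner: $3.31.

$3.31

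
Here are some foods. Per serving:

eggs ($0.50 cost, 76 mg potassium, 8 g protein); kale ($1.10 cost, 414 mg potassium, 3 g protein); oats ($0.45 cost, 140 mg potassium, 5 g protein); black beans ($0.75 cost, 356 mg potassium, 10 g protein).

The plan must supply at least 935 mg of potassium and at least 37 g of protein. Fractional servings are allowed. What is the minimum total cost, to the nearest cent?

Minimising a linear cost over {potassium ≥ 935, protein ≥ 37, servings ≥ 0} — the optimum is at a vertex, using one or two foods.
eggs only: max(935/76, 37/8) = 12.3 servings → $6.15.
kale only: max(935/414, 37/3) = 12.33 servings → $13.57.
oats only: max(935/140, 37/5) = 7.4 servings → $3.33.
black beans only: max(935/356, 37/10) = 3.7 servings → $2.77.
eggs + kale with both tight: 4.057 servings and 1.514 servings → $3.69.
eggs + oats with both tight: 0.6824 servings and 6.308 servings → $3.18.
eggs + black beans with both tight: 1.83 servings and 2.236 servings → $2.59.
kale + oats: intersection lies outside the first quadrant.
kale + black beans with both targets exact would need a negative amount; discard.
oats + black beans: the both-tight solution has a negative serving — not a feasible corner.
Cheapest feasible corner: $2.59.

$2.59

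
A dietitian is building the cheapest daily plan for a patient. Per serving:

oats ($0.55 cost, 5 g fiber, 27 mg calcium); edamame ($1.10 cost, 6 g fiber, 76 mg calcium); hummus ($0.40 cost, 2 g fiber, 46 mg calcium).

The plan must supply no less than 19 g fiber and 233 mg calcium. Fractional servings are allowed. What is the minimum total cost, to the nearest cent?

With two linear requirements the optimum uses one or two foods; enumerate the corners.
oats only: max(19/5, 233/27) = 8.63 servings → $4.75.
edamame only: max(19/6, 233/76) = 3.167 servings → $3.48.
hummus only: max(19/2, 233/46) = 9.5 servings → $3.80.
oats + edamame with both tight: 0.211 servings and 2.991 servings → $3.41.
oats + hummus with both tight: 2.318 servings and 3.705 servings → $2.76.
edamame + hummus: intersection lies outside the first quadrant.
So the least-cost plan costs $2.76.

$2.76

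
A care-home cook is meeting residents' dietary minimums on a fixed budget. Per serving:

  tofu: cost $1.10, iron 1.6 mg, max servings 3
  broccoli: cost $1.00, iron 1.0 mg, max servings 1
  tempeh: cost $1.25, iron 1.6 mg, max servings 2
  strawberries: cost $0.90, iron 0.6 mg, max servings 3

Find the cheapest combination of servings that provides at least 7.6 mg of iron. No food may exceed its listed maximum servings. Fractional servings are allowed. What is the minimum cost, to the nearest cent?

Cost per mg of iron: tofu $0.6875, tempeh $0.7812, broccoli $1.0000, strawberries $1.5000.
Take 3 servings of tofu: +4.8 mg iron for $3.30 (total $3.30, still need 2.8 mg).
Take 1.75 servings of tempeh: +2.8 mg iron for $2.19 (total $5.49, still need 0.0 mg).
Greedy by cheapest-per-mg is optimal for a single linear constraint, so the minimum cost is $5.49.

$5.49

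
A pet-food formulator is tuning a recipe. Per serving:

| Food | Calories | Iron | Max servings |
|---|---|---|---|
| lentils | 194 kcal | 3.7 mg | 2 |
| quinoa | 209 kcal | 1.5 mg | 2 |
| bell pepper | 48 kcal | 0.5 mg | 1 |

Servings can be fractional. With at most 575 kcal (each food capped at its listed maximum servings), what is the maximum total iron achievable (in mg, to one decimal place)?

8.9 mg

Iron per kcal: lentils 0.01907, bell pepper 0.01042, quinoa 0.007177.
Take 2 servings of lentils: uses 388 kcal, +7.4 mg iron (running total 7.4 mg).
Take 1 serving of bell pepper: uses 48 kcal, +0.5 mg iron (running total 7.9 mg).
Take 0.6651 servings of quinoa: uses 139 kcal, +1.0 mg iron (running total 8.9 mg).
Greedy by best ratio exhausts the calories allowance optimally: 8.9 mg.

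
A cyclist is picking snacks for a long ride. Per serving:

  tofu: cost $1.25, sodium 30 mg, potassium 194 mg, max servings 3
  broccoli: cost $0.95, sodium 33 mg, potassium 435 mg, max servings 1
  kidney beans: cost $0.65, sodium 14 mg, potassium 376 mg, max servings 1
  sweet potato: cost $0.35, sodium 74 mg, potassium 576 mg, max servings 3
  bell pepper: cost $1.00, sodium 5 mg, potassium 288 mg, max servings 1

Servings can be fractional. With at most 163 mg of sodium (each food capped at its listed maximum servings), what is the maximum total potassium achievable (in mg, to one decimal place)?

1963.0 mg

Potassium per mg sodium: bell pepper 57.6, kidney beans 26.86, broccoli 13.18, sweet potato 7.784, tofu 6.467.
Take 1 serving of bell pepper: uses 5 mg sodium, +288.0 mg potassium (running total 288.0 mg).
Take 1 serving of kidney beans: uses 14 mg sodium, +376.0 mg potassium (running total 664.0 mg).
Take 1 serving of broccoli: uses 33 mg sodium, +435.0 mg potassium (running total 1099.0 mg).
Take 1.5 servings of sweet potato: uses 111 mg sodium, +864.0 mg potassium (running total 1963.0 mg).
Filling greedily by potassium-per-mg sodium is optimal for one linear limit, giving 1963.0 mg.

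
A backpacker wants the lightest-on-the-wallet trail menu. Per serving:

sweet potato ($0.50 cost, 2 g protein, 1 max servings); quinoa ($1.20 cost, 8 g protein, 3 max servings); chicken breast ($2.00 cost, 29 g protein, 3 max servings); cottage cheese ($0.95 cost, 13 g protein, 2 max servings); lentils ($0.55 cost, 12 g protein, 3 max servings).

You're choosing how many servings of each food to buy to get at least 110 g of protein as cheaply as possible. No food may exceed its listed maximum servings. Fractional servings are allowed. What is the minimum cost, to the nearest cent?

Cost per g of protein: lentils $0.0458, chicken breast $0.0690, cottage cheese $0.0731, quinoa $0.1500, sweet potato $0.2500.
Take 3 servings of lentils: +36.0 g protein for $1.65 (total $1.65, still need 74.0 g).
Take 2.552 servings of chicken breast: +74.0 g protein for $5.10 (total $6.75, still need 0.0 g).
Greedy by cheapest-per-g is optimal for a single linear constraint, so the minimum cost is $6.75.

$6.75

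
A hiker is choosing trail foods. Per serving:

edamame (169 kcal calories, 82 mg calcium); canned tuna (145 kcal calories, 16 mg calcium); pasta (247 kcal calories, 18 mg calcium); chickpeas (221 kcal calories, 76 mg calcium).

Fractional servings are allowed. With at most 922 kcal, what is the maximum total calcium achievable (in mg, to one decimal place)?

447.4 mg

Calcium per kcal: edamame 0.4852, chickpeas 0.3439, canned tuna 0.1103, pasta 0.07287.
With no serving limits, spend the whole calories allowance on edamame: 922 kcal / 169 kcal × 82 mg = 447.4 mg.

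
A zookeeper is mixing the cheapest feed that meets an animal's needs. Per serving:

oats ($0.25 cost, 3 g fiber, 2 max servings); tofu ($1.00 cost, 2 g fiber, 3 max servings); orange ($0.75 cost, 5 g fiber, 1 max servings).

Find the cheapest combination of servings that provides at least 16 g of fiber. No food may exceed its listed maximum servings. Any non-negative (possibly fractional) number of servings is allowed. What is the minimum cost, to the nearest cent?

Cost per g of fiber: oats $0.0833, orange $0.1500, tofu $0.5000.
Take 2 servings of oats: +6.0 g fiber for $0.50 (total $0.50, still need 10.0 g).
Take 1 serving of orange: +5.0 g fiber for $0.75 (total $1.25, still need 5.0 g).
Take 2.5 servings of tofu: +5.0 g fiber for $2.50 (total $3.75, still need 0.0 g).
Filling from the cheapest source first is optimal under one linear minimum: $3.75.

$3.75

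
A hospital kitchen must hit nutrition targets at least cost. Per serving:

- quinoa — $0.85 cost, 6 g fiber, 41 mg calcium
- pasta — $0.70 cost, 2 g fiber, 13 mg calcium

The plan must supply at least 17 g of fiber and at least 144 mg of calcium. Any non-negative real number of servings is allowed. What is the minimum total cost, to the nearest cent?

quinoa only: max(17/6, 144/41) = 3.512 servings → $2.99.
pasta only: max(17/2, 144/13) = 11.08 servings → $7.75.
quinoa + pasta with both targets exact would need a negative amount; discard.
Cheapest feasible corner: $2.99.

$2.99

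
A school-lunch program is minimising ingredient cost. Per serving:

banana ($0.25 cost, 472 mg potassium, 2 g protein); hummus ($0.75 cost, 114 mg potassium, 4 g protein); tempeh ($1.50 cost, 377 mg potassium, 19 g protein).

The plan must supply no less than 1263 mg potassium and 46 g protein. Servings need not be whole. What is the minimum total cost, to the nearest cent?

$3.71

Two binding constraints pin down two serving amounts, so the optimal mix uses at most two foods. The candidates are each food alone (scaled to the tighter of potassium/protein) and each pair with both constraints tight.
banana only: max(1263/472, 46/2) = 23 servings → $5.75.
hummus only: max(1263/114, 46/4) = 11.5 servings → $8.62.
tempeh only: max(1263/377, 46/19) = 3.35 servings → $5.03.
banana + hummus: intersection lies outside the first quadrant.
banana + tempeh with both tight: 0.8102 servings and 2.336 servings → $3.71.
hummus + tempeh with both tight: 10.11 servings and 0.2918 servings → $8.02.
So the least-cost plan costs $3.71.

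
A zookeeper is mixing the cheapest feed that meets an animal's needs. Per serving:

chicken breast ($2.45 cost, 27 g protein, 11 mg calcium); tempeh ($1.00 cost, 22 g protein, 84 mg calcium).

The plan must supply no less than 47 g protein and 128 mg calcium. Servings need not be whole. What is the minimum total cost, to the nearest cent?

Two binding constraints pin down two serving amounts, so the optimal mix uses at most two foods. The candidates are each food alone (scaled to the tighter of protein/calcium) and each pair with both constraints tight.
chicken breast only: max(47/27, 128/11) = 11.64 servings → $28.51.
tempeh only: max(47/22, 128/84) = 2.136 servings → $2.14.
chicken breast + tempeh with both tight: 0.5587 servings and 1.451 servings → $2.82.
The minimum over all feasible corners is $2.14.

$2.14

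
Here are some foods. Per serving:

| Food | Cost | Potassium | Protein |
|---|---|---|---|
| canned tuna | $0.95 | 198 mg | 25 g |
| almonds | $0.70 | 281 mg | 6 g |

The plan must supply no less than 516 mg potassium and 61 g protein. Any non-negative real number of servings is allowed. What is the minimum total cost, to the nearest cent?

$2.38

canned tuna only: max(516/198, 61/25) = 2.606 servings → $2.48.
almonds only: max(516/281, 61/6) = 10.17 servings → $7.12.
canned tuna + almonds with both tight: 2.406 servings and 0.1408 servings → $2.38.
Cheapest feasible corner: $2.38.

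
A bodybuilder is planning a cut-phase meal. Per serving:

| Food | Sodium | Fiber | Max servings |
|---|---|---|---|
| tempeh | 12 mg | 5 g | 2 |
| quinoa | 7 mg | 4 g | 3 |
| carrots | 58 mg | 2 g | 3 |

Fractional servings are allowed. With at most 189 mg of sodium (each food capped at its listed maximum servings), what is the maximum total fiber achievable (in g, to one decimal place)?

Fiber per mg sodium: quinoa 0.5714, tempeh 0.4167, carrots 0.03448.
Take 3 servings of quinoa: uses 21 mg sodium, +12.0 g fiber (running total 12.0 g).
Take 2 servings of tempeh: uses 24 mg sodium, +10.0 g fiber (running total 22.0 g).
Take 2.483 servings of carrots: uses 144 mg sodium, +5.0 g fiber (running total 27.0 g).
Filling greedily by fiber-per-mg sodium is optimal for one linear limit, giving 27.0 g.

27.0 g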